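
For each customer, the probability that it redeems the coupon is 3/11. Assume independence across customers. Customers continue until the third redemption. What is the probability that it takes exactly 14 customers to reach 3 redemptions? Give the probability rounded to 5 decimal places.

0.04764

Y = trial on which the third success occurs; negative binomial, r=3, p=0.272727.
P(Y=14) = C(13,2) · p^3 · (1−p)^11
= 78 · 0.020285 · 0.030107 = 0.0476377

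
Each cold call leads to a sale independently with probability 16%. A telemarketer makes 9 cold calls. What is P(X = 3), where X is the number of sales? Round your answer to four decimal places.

0.1209

X ~ Binomial(n=9, p=0.16).
P(X=3) = C(9,3) · p^3 · (1−p)^6
= 84 · 0.004096 · 0.3513 = 0.120869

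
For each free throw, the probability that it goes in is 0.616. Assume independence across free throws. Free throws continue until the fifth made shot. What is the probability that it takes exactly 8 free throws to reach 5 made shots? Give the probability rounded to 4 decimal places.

0.1758

Y = trial on which the fifth success occurs; negative binomial, r=5, p=0.616.
P(Y=8) = C(7,4) · p^5 · (1−p)^3
= 35 · 0.088696 · 0.056623 = 0.175778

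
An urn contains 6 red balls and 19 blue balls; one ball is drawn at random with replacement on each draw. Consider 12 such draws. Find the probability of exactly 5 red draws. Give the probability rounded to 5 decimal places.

0.09236

X ~ Binomial(n=12, p=0.24).
P(X=5) = C(12,5) · p^5 · (1−p)^7
= 792 · 0.00079626 · 0.14645 = 0.0923584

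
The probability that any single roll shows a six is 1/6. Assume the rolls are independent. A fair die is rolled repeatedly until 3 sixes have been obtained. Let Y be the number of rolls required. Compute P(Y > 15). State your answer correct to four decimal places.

0.5322

Needing more than 15 rolls ⇔ fewer than 3 successes in the first 15. With X ~ Binomial(15, 0.166667), P(Y > 15) = P(X ≤ 2).
  k=0: C(15,0)·0.166667^0·0.833333^15 = 0.064905
  k=1: C(15,1)·0.166667^1·0.833333^14 = 0.194716
  k=2: C(15,2)·0.166667^2·0.833333^13 = 0.272603
P(X ≤ 2) = 0.532225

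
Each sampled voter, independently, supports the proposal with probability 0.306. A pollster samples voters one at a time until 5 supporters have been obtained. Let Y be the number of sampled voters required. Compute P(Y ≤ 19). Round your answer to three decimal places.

0.737

Finishing within 19 sampled voters ⇔ at least 5 successes in the first 19. With X ~ Binomial(19, 0.306), P(Y ≤ 19) = 1 − P(X ≤ 4).
  k=0: C(19,0)·0.306^0·0.694^19 = 0.00097
  k=1: C(19,1)·0.306^1·0.694^18 = 0.00811
  k=2: C(19,2)·0.306^2·0.694^17 = 0.03218
  k=3: C(19,3)·0.306^3·0.694^16 = 0.08040
  k=4: C(19,4)·0.306^4·0.694^15 = 0.14180
1 − 0.26345 = 0.73655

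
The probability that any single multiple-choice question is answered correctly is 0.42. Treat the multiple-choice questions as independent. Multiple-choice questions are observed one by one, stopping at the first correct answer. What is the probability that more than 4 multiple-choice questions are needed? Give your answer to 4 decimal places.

0.1132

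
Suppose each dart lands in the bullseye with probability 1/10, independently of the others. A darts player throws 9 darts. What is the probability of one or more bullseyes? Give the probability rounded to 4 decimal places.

P(at least one) = 1 − P(none) = 1 − (1 − 0.10)^9
= 1 − 0.387420 = 0.612580

0.6126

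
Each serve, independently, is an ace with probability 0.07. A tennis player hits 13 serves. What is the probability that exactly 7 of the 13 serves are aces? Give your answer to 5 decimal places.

X ~ Binomial(n=13, p=0.07).
P(X=7) = C(13,7) · p^7 · (1−p)^6
= 1716 · 8.2354e-09 · 0.64699 = 0.0000091

0.00001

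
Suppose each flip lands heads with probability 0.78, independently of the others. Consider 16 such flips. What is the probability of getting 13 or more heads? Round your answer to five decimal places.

0.51857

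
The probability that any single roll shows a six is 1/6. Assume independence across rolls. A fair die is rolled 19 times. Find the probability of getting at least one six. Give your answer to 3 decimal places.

0.969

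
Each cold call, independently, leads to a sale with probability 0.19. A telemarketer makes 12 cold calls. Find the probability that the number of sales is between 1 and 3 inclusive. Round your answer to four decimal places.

0.7407

X ~ Binomial(12, 0.19); P(1 ≤ X ≤ 3) = Σ C(12,k) p^k (1−p)^(12−k) over k:
  k=1: C(12,1)·0.19^1·0.81^11 = 0.224528
  k=2: C(12,2)·0.19^2·0.81^10 = 0.289669
  k=3: C(12,3)·0.19^3·0.81^9 = 0.226490
Total = 0.740686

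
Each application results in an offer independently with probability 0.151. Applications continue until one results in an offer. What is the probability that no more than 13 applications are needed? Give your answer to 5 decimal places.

0.88093

Y = number of applications to the first success; geometric, p = 0.151.
P(Y ≤ 13) = 1 − (1−p)^13 = 1 − 0.1190693 = 0.8809307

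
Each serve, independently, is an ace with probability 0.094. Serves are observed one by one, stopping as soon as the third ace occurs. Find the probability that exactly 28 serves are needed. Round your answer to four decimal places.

0.0247

Y = trial on which the third success occurs; negative binomial, r=3, p=0.094.
P(Y=28) = C(27,2) · p^3 · (1−p)^25
= 351 · 0.00083058 · 0.084763 = 0.024711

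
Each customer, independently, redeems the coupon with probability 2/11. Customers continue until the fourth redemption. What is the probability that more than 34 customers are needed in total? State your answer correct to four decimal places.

0.1110

Needing more than 34 customers ⇔ fewer than 4 successes in the first 34. With X ~ Binomial(34, 0.181818), P(Y > 34) = P(X ≤ 3).
  k=0: C(34,0)·0.181818^0·0.818182^34 = 0.001089
  k=1: C(34,1)·0.181818^1·0.818182^33 = 0.008225
  k=2: C(34,2)·0.181818^2·0.818182^32 = 0.030160
  k=3: C(34,3)·0.181818^3·0.818182^31 = 0.071490
P(X ≤ 3) = 0.110965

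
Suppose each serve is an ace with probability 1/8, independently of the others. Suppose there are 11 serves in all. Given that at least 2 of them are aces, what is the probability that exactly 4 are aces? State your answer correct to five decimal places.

X ~ Binomial(11, 0.125). Want P(X=4 | X≥2) = P(X=4) / P(X≥2).
P(X=4) = C(11,4)·0.125^4·0.875^7 = 0.0316381
P(X≥2) = 1 − 0.2301911 − 0.3617289 = 0.4080800
Ratio = 0.0316381 / 0.4080800 = 0.0775292

0.07753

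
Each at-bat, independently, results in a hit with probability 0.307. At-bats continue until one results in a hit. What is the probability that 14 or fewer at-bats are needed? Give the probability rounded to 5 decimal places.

0.99411

Y = number of at-bats to the first success; geometric, p = 0.307.
P(Y ≤ 14) = 1 − (1−p)^14 = 1 − 0.0058920 = 0.9941080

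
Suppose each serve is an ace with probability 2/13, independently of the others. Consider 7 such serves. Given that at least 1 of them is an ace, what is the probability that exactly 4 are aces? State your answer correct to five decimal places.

X ~ Binomial(7, 0.153846). Want P(X=4 | X≥1) = P(X=4) / P(X≥1).
P(X=4) = C(7,4)·0.153846^4·0.846154^3 = 0.0118785
P(X≥1) = 1 − 0.3105599 = 0.6894401
Ratio = 0.0118785 / 0.6894401 = 0.0172292

0.01723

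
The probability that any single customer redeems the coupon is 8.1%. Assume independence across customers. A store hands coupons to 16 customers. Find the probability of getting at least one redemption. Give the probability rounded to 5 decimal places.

0.74115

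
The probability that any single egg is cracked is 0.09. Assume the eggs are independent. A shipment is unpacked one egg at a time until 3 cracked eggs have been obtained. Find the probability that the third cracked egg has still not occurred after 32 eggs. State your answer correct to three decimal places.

Needing more than 32 eggs ⇔ fewer than 3 successes in the first 32. With X ~ Binomial(32, 0.09), P(Y > 32) = P(X ≤ 2).
  k=0: C(32,0)·0.09^0·0.91^32 = 0.04890
  k=1: C(32,1)·0.09^1·0.91^31 = 0.15477
  k=2: C(32,2)·0.09^2·0.91^30 = 0.23725
P(X ≤ 2) = 0.44092

0.441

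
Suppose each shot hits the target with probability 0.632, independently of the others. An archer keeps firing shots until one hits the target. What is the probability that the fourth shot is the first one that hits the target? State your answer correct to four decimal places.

0.0315

Geometric (trials to first success), p = 0.632.
P(Y = 4) = (1−p)^3 · p = 0.049836 · 0.632 = 0.031496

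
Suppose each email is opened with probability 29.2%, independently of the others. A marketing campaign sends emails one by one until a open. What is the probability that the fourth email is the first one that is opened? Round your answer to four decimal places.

Geometric (trials to first success), p = 0.292.
P(Y = 4) = (1−p)^3 · p = 0.35489 · 0.292 = 0.103629

0.1036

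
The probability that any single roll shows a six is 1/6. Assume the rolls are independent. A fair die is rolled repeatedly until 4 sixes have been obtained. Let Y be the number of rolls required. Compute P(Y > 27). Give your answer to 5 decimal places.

Needing more than 27 rolls ⇔ fewer than 4 successes in the first 27. With X ~ Binomial(27, 0.166667), P(Y > 27) = P(X ≤ 3).
  k=0: C(27,0)·0.166667^0·0.833333^27 = 0.0072796
  k=1: C(27,1)·0.166667^1·0.833333^26 = 0.0393097
  k=2: C(27,2)·0.166667^2·0.833333^25 = 0.1022053
  k=3: C(27,3)·0.166667^3·0.833333^24 = 0.1703422
P(X ≤ 3) = 0.3191368

0.31914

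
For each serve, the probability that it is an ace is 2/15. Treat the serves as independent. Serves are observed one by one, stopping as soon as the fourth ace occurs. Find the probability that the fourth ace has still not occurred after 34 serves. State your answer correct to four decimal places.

0.3184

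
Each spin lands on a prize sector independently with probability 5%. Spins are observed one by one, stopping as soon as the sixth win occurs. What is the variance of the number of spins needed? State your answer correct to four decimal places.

Y = total spins until the sixth success; negative binomial with r=6, p=0.05.
Var(Y) = r(1−p)/p² = 6·0.95 / 0.05² = 2280.000000

2280.0000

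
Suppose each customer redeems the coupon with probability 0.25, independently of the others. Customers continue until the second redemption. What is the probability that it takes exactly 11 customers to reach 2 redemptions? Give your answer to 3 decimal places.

Y = trial on which the second success occurs; negative binomial, r=2, p=0.25.
P(Y=11) = C(10,1) · p^2 · (1−p)^9
= 10 · 0.0625 · 0.075085 = 0.04693

0.047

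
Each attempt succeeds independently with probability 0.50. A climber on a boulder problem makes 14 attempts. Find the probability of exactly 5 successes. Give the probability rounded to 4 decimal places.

0.1222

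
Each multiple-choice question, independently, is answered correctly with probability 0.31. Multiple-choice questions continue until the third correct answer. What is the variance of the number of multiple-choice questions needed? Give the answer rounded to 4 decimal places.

21.5401

Y = total multiple-choice questions until the third success; negative binomial with r=3, p=0.31.
Var(Y) = r(1−p)/p² = 3·0.69 / 0.31² = 21.540062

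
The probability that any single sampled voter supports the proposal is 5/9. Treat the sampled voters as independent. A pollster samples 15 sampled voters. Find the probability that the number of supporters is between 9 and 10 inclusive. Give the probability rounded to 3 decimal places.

X ~ Binomial(15, 0.555556); P(9 ≤ X ≤ 10) = Σ C(15,k) p^k (1−p)^(15−k) over k:
  k=9: C(15,9)·0.555556^9·0.444444^6 = 0.19447
  k=10: C(15,10)·0.555556^10·0.444444^5 = 0.14585
Total = 0.34033

0.340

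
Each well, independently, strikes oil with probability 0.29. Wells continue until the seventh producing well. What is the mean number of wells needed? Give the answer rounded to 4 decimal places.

Y = total wells until the seventh success; negative binomial with r=7, p=0.29.
E[Y] = r / p = 7 / 0.29 = 24.137931

24.1379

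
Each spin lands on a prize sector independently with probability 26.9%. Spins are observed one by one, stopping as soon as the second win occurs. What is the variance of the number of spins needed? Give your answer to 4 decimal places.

Y = total spins until the second success; negative binomial with r=2, p=0.269.
Var(Y) = r(1−p)/p² = 2·0.731 / 0.269² = 20.204254

20.2043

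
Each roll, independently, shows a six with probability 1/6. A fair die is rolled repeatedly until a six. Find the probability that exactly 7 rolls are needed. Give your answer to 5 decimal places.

0.05582

Geometric (trials to first success), p = 0.166667.
P(Y = 7) = (1−p)^6 · p = 0.3349 · 0.166667 = 0.0558163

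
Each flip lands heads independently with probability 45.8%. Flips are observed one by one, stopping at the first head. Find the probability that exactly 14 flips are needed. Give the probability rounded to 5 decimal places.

0.00016

Geometric (trials to first success), p = 0.458.
P(Y = 14) = (1−p)^13 · p = 0.00034833 · 0.458 = 0.0001595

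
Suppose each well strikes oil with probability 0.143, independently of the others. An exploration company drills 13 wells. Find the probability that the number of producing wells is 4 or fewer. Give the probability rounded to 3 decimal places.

X ~ Binomial(13, 0.143); P(X ≤ 4) = Σ C(13,k) p^k (1−p)^(13−k) over k:
  k=0: C(13,0)·0.143^0·0.857^13 = 0.13451
  k=1: C(13,1)·0.143^1·0.857^12 = 0.29178
  k=2: C(13,2)·0.143^2·0.857^11 = 0.29212
  k=3: C(13,3)·0.143^3·0.857^10 = 0.17872
  k=4: C(13,4)·0.143^4·0.857^9 = 0.07456
Total = 0.97168

0.972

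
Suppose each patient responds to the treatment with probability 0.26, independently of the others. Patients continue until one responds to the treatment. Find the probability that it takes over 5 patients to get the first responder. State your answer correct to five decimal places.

0.22190

Y = number of patients to the first success; geometric, p = 0.26.
P(Y > 5) = P(first 5 all fail) = (1−p)^5 = 0.2219007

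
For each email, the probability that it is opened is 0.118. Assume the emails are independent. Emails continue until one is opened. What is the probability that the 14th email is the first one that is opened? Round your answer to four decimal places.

Geometric (trials to first success), p = 0.118.
P(Y = 14) = (1−p)^13 · p = 0.19548 · 0.118 = 0.023066

0.0231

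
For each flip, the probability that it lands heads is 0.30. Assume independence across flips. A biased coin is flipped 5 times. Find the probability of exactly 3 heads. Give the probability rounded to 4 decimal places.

0.1323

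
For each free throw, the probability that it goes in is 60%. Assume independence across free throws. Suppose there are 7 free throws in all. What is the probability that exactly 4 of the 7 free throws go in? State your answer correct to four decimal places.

0.2903

X ~ Binomial(n=7, p=0.60).
P(X=4) = C(7,4) · p^4 · (1−p)^3
= 35 · 0.1296 · 0.064 = 0.290304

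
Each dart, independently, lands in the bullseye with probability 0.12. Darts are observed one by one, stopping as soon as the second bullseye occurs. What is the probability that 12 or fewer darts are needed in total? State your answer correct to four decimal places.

0.4314

Finishing within 12 darts ⇔ at least 2 successes in the first 12. With X ~ Binomial(12, 0.12), P(Y ≤ 12) = 1 − P(X ≤ 1).
  k=0: C(12,0)·0.12^0·0.88^12 = 0.215671
  k=1: C(12,1)·0.12^1·0.88^11 = 0.352916
1 − 0.568588 = 0.431412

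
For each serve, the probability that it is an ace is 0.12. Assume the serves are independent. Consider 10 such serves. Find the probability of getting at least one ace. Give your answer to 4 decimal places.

0.7215

P(at least one) = 1 − P(none) = 1 − (1 − 0.12)^10
= 1 − 0.278501 = 0.721499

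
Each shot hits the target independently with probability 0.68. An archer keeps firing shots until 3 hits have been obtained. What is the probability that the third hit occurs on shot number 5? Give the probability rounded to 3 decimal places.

0.193

Y = trial on which the third success occurs; negative binomial, r=3, p=0.68.
P(Y=5) = C(4,2) · p^3 · (1−p)^2
= 6 · 0.31443 · 0.1024 = 0.19319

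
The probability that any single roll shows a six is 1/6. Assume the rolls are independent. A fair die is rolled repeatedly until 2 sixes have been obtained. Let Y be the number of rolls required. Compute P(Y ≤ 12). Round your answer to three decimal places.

0.619

Finishing within 12 rolls ⇔ at least 2 successes in the first 12. With X ~ Binomial(12, 0.166667), P(Y ≤ 12) = 1 − P(X ≤ 1).
  k=0: C(12,0)·0.166667^0·0.833333^12 = 0.11216
  k=1: C(12,1)·0.166667^1·0.833333^11 = 0.26918
1 − 0.38133 = 0.61867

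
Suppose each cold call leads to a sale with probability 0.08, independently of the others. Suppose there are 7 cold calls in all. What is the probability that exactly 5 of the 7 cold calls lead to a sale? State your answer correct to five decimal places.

X ~ Binomial(n=7, p=0.08).
P(X=5) = C(7,5) · p^5 · (1−p)^2
= 21 · 3.2768e-06 · 0.8464 = 0.0000582

0.00006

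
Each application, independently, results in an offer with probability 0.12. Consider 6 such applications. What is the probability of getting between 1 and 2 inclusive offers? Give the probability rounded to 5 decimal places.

X ~ Binomial(6, 0.12); P(1 ≤ X ≤ 2) = Σ C(6,k) p^k (1−p)^(6−k) over k:
  k=1: C(6,1)·0.12^1·0.88^5 = 0.3799670
  k=2: C(6,2)·0.12^2·0.88^4 = 0.1295342
Total = 0.5095012

0.50950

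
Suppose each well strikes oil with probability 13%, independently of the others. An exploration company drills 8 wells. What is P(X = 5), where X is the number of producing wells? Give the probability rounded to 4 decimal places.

0.0014

X ~ Binomial(n=8, p=0.13).
P(X=5) = C(8,5) · p^5 · (1−p)^3
= 56 · 3.7129e-05 · 0.6585 = 0.001369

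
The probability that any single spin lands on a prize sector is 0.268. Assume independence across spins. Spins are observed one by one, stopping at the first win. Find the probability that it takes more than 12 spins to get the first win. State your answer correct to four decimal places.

Y = number of spins to the first success; geometric, p = 0.268.
P(Y > 12) = P(first 12 all fail) = (1−p)^12 = 0.023666

0.0237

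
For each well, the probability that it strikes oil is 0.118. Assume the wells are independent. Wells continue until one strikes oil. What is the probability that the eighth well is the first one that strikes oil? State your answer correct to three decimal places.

Geometric (trials to first success), p = 0.118.
P(Y = 8) = (1−p)^7 · p = 0.41522 · 0.118 = 0.04900

0.049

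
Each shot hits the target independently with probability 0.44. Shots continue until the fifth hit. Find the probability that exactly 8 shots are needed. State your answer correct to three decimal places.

0.101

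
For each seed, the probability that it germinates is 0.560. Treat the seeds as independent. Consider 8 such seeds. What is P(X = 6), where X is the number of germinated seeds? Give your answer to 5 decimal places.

X ~ Binomial(n=8, p=0.56).
P(X=6) = C(8,6) · p^6 · (1−p)^2
= 28 · 0.030841 · 0.1936 = 0.1671828

0.16718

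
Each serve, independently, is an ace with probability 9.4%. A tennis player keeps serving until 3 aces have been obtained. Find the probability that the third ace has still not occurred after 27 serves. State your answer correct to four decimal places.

0.5274

Needing more than 27 serves ⇔ fewer than 3 successes in the first 27. With X ~ Binomial(27, 0.094), P(Y > 27) = P(X ≤ 2).
  k=0: C(27,0)·0.094^0·0.906^27 = 0.069576
  k=1: C(27,1)·0.094^1·0.906^26 = 0.194906
  k=2: C(27,2)·0.094^2·0.906^25 = 0.262886
P(X ≤ 2) = 0.527368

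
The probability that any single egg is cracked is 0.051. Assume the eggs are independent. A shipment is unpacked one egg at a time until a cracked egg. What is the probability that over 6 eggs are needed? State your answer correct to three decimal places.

Y = number of eggs to the first success; geometric, p = 0.051.
P(Y > 6) = P(first 6 all fail) = (1−p)^6 = 0.73046

0.730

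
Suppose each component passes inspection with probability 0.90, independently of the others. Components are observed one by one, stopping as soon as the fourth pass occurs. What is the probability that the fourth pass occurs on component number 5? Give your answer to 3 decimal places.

0.262

Y = trial on which the fourth success occurs; negative binomial, r=4, p=0.90.
P(Y=5) = C(4,3) · p^4 · (1−p)^1
= 4 · 0.6561 · 0.1 = 0.26244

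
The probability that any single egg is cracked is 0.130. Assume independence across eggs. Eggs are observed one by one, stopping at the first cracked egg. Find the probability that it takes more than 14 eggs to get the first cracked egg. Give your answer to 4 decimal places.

Y = number of eggs to the first success; geometric, p = 0.13.
P(Y > 14) = P(first 14 all fail) = (1−p)^14 = 0.142321

0.1423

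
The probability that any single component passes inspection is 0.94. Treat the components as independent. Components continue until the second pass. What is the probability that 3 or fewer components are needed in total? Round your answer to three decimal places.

Finishing within 3 components ⇔ at least 2 successes in the first 3. With X ~ Binomial(3, 0.94), P(Y ≤ 3) = 1 − P(X ≤ 1).
  k=0: C(3,0)·0.94^0·0.06^3 = 0.00022
  k=1: C(3,1)·0.94^1·0.06^2 = 0.01015
1 − 0.01037 = 0.98963

0.990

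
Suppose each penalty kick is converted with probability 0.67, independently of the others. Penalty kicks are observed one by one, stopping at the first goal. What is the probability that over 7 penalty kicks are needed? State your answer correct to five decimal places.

Y = number of penalty kicks to the first success; geometric, p = 0.67.
P(Y > 7) = P(first 7 all fail) = (1−p)^7 = 0.0004262

0.00043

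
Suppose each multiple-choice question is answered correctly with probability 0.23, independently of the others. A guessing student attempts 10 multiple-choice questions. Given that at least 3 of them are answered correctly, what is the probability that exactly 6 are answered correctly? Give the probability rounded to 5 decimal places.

0.02641

X ~ Binomial(10, 0.23). Want P(X=6 | X≥3) = P(X=6) / P(X≥3).
P(X=6) = C(10,6)·0.23^6·0.77^4 = 0.0109282
P(X≥3) = 1 − 0.0732668 − 0.2188489 − 0.2941670 = 0.4137173
Ratio = 0.0109282 / 0.4137173 = 0.0264147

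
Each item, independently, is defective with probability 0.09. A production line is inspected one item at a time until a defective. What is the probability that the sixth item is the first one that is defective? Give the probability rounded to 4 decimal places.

0.0562

Geometric (trials to first success), p = 0.09.
P(Y = 6) = (1−p)^5 · p = 0.62403 · 0.09 = 0.056163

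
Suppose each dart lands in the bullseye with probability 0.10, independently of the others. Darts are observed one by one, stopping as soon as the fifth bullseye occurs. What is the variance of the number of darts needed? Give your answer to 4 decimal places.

450.0000

Y = total darts until the fifth success; negative binomial with r=5, p=0.10.
Var(Y) = r(1−p)/p² = 5·0.90 / 0.10² = 450.000000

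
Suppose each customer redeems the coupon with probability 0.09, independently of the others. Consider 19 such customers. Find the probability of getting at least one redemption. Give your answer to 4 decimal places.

0.8334

P(at least one) = 1 − P(none) = 1 − (1 − 0.09)^19
= 1 − 0.166643 = 0.833357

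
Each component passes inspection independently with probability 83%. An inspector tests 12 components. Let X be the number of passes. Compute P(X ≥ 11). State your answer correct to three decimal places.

0.370

X ~ Binomial(12, 0.83); P(X ≥ 11) = Σ C(12,k) p^k (1−p)^(12−k) over k:
  k=11: C(12,11)·0.83^11·0.17^1 = 0.26272
  k=12: C(12,12)·0.83^12·0.17^0 = 0.10689
Total = 0.36961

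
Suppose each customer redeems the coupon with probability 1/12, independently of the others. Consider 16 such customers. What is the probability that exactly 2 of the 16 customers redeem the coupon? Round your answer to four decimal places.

X ~ Binomial(n=16, p=0.083333).
P(X=2) = C(16,2) · p^2 · (1−p)^14
= 120 · 0.0069444 · 0.29577 = 0.246478

0.2465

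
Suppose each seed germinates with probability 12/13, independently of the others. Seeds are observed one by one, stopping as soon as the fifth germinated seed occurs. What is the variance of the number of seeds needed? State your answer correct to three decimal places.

Y = total seeds until the fifth success; negative binomial with r=5, p=0.923077.
Var(Y) = r(1−p)/p² = 5·0.076923 / 0.923077² = 0.45139

0.451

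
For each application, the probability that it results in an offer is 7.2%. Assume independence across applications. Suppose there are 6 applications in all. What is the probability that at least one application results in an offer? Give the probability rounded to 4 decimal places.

0.3613

P(at least one) = 1 − P(none) = 1 − (1 − 0.072)^6
= 1 − 0.638687 = 0.361313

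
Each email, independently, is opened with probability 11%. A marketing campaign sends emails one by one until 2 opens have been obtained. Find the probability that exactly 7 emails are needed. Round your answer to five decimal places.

Y = trial on which the second success occurs; negative binomial, r=2, p=0.11.
P(Y=7) = C(6,1) · p^2 · (1−p)^5
= 6 · 0.0121 · 0.55841 = 0.0405403

0.04054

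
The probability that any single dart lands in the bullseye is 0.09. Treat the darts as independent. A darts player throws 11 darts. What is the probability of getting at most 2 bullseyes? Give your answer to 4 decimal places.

0.9305

X ~ Binomial(11, 0.09); P(X ≤ 2) = Σ C(11,k) p^k (1−p)^(11−k) over k:
  k=0: C(11,0)·0.09^0·0.91^11 = 0.354369
  k=1: C(11,1)·0.09^1·0.91^10 = 0.385522
  k=2: C(11,2)·0.09^2·0.91^9 = 0.190643
Total = 0.930533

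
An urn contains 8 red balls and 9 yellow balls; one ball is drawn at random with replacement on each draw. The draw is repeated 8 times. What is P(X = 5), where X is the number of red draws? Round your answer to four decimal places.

0.1918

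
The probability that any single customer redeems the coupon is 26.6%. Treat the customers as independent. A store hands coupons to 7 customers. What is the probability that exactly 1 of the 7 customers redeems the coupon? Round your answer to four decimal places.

X ~ Binomial(n=7, p=0.266).
P(X=1) = C(7,1) · p^1 · (1−p)^6
= 7 · 0.266 · 0.15638 = 0.291176

0.2912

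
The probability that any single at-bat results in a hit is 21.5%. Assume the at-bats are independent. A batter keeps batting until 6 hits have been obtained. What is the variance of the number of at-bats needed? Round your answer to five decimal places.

Y = total at-bats until the sixth success; negative binomial with r=6, p=0.215.
Var(Y) = r(1−p)/p² = 6·0.785 / 0.215² = 101.8929151

101.89292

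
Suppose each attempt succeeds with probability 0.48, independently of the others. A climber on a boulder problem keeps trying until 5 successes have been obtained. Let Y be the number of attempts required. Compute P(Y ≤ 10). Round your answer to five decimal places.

0.57295

Finishing within 10 attempts ⇔ at least 5 successes in the first 10. With X ~ Binomial(10, 0.48), P(Y ≤ 10) = 1 − P(X ≤ 4).
  k=0: C(10,0)·0.48^0·0.52^10 = 0.0014456
  k=1: C(10,1)·0.48^1·0.52^9 = 0.0133435
  k=2: C(10,2)·0.48^2·0.52^8 = 0.0554270
  k=3: C(10,3)·0.48^3·0.52^7 = 0.1364358
  k=4: C(10,4)·0.48^4·0.52^6 = 0.2203963
1 − 0.4270483 = 0.5729517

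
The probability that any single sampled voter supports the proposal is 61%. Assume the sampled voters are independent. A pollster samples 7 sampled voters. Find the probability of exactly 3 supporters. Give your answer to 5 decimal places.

0.18379

X ~ Binomial(n=7, p=0.61).
P(X=3) = C(7,3) · p^3 · (1−p)^4
= 35 · 0.22698 · 0.023134 = 0.1837875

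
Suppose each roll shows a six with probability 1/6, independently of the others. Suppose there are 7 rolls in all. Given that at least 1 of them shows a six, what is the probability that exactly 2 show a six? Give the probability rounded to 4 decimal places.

0.3252

X ~ Binomial(7, 0.166667). Want P(X=2 | X≥1) = P(X=2) / P(X≥1).
P(X=2) = C(7,2)·0.166667^2·0.833333^5 = 0.234429
P(X≥1) = 1 − 0.279082 = 0.720918
Ratio = 0.234429 / 0.720918 = 0.325180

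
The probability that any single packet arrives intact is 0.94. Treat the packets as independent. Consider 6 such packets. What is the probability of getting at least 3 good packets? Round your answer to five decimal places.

0.99982

X ~ Binomial(6, 0.94); P(X ≥ 3) = Σ C(6,k) p^k (1−p)^(6−k) over k:
  k=3: C(6,3)·0.94^3·0.06^3 = 0.0035881
  k=4: C(6,4)·0.94^4·0.06^2 = 0.0421604
  k=5: C(6,5)·0.94^5·0.06^1 = 0.2642054
  k=6: C(6,6)·0.94^6·0.06^0 = 0.6898698
Total = 0.9998238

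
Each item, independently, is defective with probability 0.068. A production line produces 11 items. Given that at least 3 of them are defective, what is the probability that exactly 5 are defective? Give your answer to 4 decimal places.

0.0128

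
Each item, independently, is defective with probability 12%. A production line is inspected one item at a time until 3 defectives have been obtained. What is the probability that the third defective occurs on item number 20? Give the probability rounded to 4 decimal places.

0.0336

Y = trial on which the third success occurs; negative binomial, r=3, p=0.12.
P(Y=20) = C(19,2) · p^3 · (1−p)^17
= 171 · 0.001728 · 0.11382 = 0.033631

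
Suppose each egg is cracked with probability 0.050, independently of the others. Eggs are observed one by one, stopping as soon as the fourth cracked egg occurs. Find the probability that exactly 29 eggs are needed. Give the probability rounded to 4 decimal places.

Y = trial on which the fourth success occurs; negative binomial, r=4, p=0.05.
P(Y=29) = C(28,3) · p^4 · (1−p)^25
= 3276 · 6.25e-06 · 0.27739 = 0.005680

0.0057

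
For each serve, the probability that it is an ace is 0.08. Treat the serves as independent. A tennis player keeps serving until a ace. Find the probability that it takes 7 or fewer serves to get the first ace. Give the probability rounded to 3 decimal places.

Y = number of serves to the first success; geometric, p = 0.08.
P(Y ≤ 7) = 1 − (1−p)^7 = 1 − 0.55785 = 0.44215

0.442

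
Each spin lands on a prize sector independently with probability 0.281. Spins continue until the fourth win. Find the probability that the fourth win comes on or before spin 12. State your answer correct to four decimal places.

0.4483

Finishing within 12 spins ⇔ at least 4 successes in the first 12. With X ~ Binomial(12, 0.281), P(Y ≤ 12) = 1 − P(X ≤ 3).
  k=0: C(12,0)·0.281^0·0.719^12 = 0.019087
  k=1: C(12,1)·0.281^1·0.719^11 = 0.089517
  k=2: C(12,2)·0.281^2·0.719^10 = 0.192418
  k=3: C(12,3)·0.281^3·0.719^9 = 0.250670
1 − 0.551692 = 0.448308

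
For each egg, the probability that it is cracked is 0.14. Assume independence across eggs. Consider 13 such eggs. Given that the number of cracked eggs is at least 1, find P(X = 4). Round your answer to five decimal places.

X ~ Binomial(13, 0.14). Want P(X=4 | X≥1) = P(X=4) / P(X≥1).
P(X=4) = C(13,4)·0.14^4·0.86^9 = 0.0706813
P(X≥1) = 1 − 0.1407602 = 0.8592398
Ratio = 0.0706813 / 0.8592398 = 0.0822602

0.08226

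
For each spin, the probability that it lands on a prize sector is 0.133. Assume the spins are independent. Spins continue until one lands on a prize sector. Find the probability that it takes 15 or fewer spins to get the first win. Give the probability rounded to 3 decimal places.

0.882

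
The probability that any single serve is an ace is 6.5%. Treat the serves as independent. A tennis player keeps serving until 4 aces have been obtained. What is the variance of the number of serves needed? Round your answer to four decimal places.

885.2071

Y = total serves until the fourth success; negative binomial with r=4, p=0.065.
Var(Y) = r(1−p)/p² = 4·0.935 / 0.065² = 885.207101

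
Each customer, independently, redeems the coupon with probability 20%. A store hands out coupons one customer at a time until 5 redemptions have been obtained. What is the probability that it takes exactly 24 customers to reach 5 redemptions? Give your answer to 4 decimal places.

0.0408

Y = trial on which the fifth success occurs; negative binomial, r=5, p=0.20.
P(Y=24) = C(23,4) · p^5 · (1−p)^19
= 8855 · 0.00032 · 0.014412 = 0.040836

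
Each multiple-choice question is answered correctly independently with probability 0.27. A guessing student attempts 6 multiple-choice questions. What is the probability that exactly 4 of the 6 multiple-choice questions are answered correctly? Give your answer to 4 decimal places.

0.0425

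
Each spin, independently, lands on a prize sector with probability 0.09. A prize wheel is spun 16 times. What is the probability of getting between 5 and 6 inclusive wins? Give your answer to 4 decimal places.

X ~ Binomial(16, 0.09); P(5 ≤ X ≤ 6) = Σ C(16,k) p^k (1−p)^(16−k) over k:
  k=5: C(16,5)·0.09^5·0.91^11 = 0.009140
  k=6: C(16,6)·0.09^6·0.91^10 = 0.001657
Total = 0.010797

0.0108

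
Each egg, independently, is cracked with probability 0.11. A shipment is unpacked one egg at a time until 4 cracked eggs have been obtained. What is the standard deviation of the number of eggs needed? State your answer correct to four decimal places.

17.1527

Y = total eggs until the fourth success; negative binomial with r=4, p=0.11.
SD(Y) = √[r(1−p)/p²] = √(294.214876) = 17.152693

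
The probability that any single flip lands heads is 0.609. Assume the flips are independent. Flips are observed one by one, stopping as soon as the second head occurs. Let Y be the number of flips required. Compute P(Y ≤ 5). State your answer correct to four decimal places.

0.9197

Finishing within 5 flips ⇔ at least 2 successes in the first 5. With X ~ Binomial(5, 0.609), P(Y ≤ 5) = 1 − P(X ≤ 1).
  k=0: C(5,0)·0.609^0·0.391^5 = 0.009139
  k=1: C(5,1)·0.609^1·0.391^4 = 0.071170
1 − 0.080308 = 0.919692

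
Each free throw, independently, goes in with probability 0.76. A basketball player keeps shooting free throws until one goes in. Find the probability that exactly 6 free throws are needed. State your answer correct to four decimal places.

0.0006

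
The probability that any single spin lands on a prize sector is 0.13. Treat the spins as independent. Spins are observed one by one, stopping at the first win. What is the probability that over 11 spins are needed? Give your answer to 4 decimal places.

0.2161

Y = number of spins to the first success; geometric, p = 0.13.
P(Y > 11) = P(first 11 all fail) = (1−p)^11 = 0.216128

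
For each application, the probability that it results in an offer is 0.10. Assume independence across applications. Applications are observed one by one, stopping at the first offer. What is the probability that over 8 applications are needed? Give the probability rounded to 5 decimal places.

0.43047

Y = number of applications to the first success; geometric, p = 0.10.
P(Y > 8) = P(first 8 all fail) = (1−p)^8 = 0.4304672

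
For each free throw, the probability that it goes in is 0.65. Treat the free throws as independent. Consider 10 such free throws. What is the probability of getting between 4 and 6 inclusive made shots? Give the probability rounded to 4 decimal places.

0.4601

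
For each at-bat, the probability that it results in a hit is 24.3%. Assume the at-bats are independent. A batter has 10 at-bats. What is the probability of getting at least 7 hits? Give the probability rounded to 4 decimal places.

0.0029

X ~ Binomial(10, 0.243); P(X ≥ 7) = Σ C(10,k) p^k (1−p)^(10−k) over k:
  k=7: C(10,7)·0.243^7·0.757^3 = 0.002604
  k=8: C(10,8)·0.243^8·0.757^2 = 0.000314
  k=9: C(10,9)·0.243^9·0.757^1 = 0.000022
  k=10: C(10,10)·0.243^10·0.757^0 = 0.000001
Total = 0.002941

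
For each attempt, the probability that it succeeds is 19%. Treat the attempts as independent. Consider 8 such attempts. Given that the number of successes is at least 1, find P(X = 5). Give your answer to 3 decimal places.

X ~ Binomial(8, 0.19). Want P(X=5 | X≥1) = P(X=5) / P(X≥1).
P(X=5) = C(8,5)·0.19^5·0.81^3 = 0.00737
P(X≥1) = 1 − 0.18530 = 0.81470
Ratio = 0.00737 / 0.81470 = 0.00905

0.009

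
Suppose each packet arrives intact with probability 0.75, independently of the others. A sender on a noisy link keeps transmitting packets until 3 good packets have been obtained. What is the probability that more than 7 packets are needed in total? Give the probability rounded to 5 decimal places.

Needing more than 7 packets ⇔ fewer than 3 successes in the first 7. With X ~ Binomial(7, 0.75), P(Y > 7) = P(X ≤ 2).
  k=0: C(7,0)·0.75^0·0.25^7 = 0.0000610
  k=1: C(7,1)·0.75^1·0.25^6 = 0.0012817
  k=2: C(7,2)·0.75^2·0.25^5 = 0.0115356
P(X ≤ 2) = 0.0128784

0.01288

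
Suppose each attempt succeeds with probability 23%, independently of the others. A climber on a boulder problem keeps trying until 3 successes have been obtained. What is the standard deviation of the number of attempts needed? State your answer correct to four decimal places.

Y = total attempts until the third success; negative binomial with r=3, p=0.23.
SD(Y) = √[r(1−p)/p²] = √(43.667297) = 6.608124

6.6081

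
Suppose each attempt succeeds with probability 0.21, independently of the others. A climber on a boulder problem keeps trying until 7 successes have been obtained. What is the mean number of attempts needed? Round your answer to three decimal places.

33.333

Y = total attempts until the seventh success; negative binomial with r=7, p=0.21.
E[Y] = r / p = 7 / 0.21 = 33.33333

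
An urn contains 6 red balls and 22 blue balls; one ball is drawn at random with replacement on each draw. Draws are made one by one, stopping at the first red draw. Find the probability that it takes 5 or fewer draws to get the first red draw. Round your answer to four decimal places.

0.7006

Y = number of draws to the first success; geometric, p = 0.214286.
P(Y ≤ 5) = 1 − (1−p)^5 = 1 − 0.299449 = 0.700551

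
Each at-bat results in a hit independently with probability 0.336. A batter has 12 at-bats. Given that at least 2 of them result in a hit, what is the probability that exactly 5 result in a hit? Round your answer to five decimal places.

X ~ Binomial(12, 0.336). Want P(X=5 | X≥2) = P(X=5) / P(X≥2).
P(X=5) = C(12,5)·0.336^5·0.664^7 = 0.1930181
P(X≥2) = 1 − 0.0073454 − 0.0446035 = 0.9480510
Ratio = 0.1930181 / 0.9480510 = 0.2035947

0.20359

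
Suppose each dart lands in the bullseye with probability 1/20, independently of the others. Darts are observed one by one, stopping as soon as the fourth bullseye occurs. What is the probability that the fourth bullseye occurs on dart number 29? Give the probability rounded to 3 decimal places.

Y = trial on which the fourth success occurs; negative binomial, r=4, p=0.05.
P(Y=29) = C(28,3) · p^4 · (1−p)^25
= 3276 · 6.25e-06 · 0.27739 = 0.00568

0.006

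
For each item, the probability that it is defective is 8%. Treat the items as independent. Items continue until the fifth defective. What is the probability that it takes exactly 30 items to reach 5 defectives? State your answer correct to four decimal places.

Y = trial on which the fifth success occurs; negative binomial, r=5, p=0.08.
P(Y=30) = C(29,4) · p^5 · (1−p)^25
= 23751 · 3.2768e-06 · 0.12436 = 0.009679

0.0097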